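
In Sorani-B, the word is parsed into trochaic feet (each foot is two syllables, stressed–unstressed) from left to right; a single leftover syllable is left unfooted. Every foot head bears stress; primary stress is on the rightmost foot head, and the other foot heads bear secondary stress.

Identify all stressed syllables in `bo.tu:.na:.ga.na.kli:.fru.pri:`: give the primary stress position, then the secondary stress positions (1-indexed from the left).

Parse left to right into trochaic (ˈσσ) feet: (ˈbo.tu:) (ˈna:.ga) (ˈna.kli:) (ˈfru.pri:).
Foot heads (stressed positions): 1, 3, 5, 7.
End Rule Rightmost: primary stress on the rightmost head = syllable 7.
Secondary stress on 1, 3, 5: ˌbo.tu:.ˌna:.ga.ˌna.kli:.ˈfru.pri:.

primary 7, secondary 1, 3, 5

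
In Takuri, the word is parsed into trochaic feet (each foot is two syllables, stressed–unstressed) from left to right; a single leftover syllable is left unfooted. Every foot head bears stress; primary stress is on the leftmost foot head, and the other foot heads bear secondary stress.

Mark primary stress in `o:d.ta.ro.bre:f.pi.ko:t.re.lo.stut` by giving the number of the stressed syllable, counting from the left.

1

Parse left to right into trochaic (ˈσσ) feet: (ˈo:d.ta) (ˈro.bre:f) (ˈpi.ko:t) (ˈre.lo) stut. Syllable 9 is left unfooted.
Foot heads (stressed positions): 1, 3, 5, 7.
End Rule Leftmost: primary stress on the leftmost head = syllable 1.
Primary stress: syllable 1 → ˈo:d.ta.ro.bre:f.pi.ko:t.re.lo.stut.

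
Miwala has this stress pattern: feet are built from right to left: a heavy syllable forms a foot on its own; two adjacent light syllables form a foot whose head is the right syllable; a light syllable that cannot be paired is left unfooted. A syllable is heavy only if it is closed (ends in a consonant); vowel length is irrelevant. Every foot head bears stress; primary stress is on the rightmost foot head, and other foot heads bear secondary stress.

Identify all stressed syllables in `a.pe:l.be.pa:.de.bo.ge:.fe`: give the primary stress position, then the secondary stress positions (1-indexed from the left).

primary 8, secondary 2, 4, 6

Weights: 1 a L, 2 pe:l H, 3 be L, 4 pa: L, 5 de L, 6 bo L, 7 ge: L, 8 fe L.
Parse right to left (heavy = foot alone; LL = one foot; stranded L unfooted): a (ˈpe:l) (be.ˈpa:) (de.ˈbo) (ge:.ˈfe).
Foot heads: 2, 4, 6, 8.
Primary stress on the rightmost head = syllable 8.
Secondary stress on 2, 4, 6: a.ˌpe:l.be.ˌpa:.de.ˌbo.ge:.ˈfe.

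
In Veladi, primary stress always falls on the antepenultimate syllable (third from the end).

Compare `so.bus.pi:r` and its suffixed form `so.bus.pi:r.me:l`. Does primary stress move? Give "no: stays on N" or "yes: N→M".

Base `so.bus.pi:r` (3 syllables):
  The word has 3 syllables; the antepenultimate syllable (third from the end) is syllable 1 (so).
  → primary stress on syllable 1.
Suffixed `so.bus.pi:r.me:l` (4 syllables):
  The word has 4 syllables; the antepenultimate syllable (third from the end) is syllable 2 (bus).
  → primary stress on syllable 2.

yes: 1→2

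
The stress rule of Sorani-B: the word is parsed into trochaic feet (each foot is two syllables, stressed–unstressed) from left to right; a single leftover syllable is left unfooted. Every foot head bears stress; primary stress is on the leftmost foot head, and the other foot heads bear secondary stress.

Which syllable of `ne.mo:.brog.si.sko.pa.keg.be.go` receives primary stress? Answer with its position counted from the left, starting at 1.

Parse left to right into trochaic (ˈσσ) feet: (ˈne.mo:) (ˈbrog.si) (ˈsko.pa) (ˈkeg.be) go. Syllable 9 is left unfooted.
Foot heads (stressed positions): 1, 3, 5, 7.
End Rule Leftmost: primary stress on the leftmost head = syllable 1.
Primary stress: syllable 1 → ˈne.mo:.brog.si.sko.pa.keg.be.go.

1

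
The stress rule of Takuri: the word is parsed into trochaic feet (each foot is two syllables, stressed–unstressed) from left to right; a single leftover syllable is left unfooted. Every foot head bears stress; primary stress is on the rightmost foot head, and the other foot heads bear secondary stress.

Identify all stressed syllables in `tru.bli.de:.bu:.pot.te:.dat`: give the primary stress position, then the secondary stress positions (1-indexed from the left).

Parse left to right into trochaic (ˈσσ) feet: (ˈtru.bli) (ˈde:.bu:) (ˈpot.te:) dat. Syllable 7 is left unfooted.
Foot heads (stressed positions): 1, 3, 5.
End Rule Rightmost: primary stress on the rightmost head = syllable 5.
Secondary stress on 1, 3: ˌtru.bli.ˌde:.bu:.ˈpot.te:.dat.

primary 5, secondary 1, 3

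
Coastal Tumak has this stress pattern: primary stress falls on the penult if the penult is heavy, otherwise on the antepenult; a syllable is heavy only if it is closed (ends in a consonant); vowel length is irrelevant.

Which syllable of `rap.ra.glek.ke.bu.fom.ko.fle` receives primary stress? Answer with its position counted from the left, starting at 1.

6

Weights: 6 fom H, 7 ko L, 8 fle L.
The penult (syllable 7, ko) is light, so stress falls on the antepenult (syllable 6, fom).
Primary stress: syllable 6 → rap.ra.glek.ke.bu.ˈfom.ko.fle.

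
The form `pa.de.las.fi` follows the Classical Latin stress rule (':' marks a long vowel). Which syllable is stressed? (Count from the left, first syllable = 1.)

3

Classical Latin: stress the penult if heavy (long vowel or closed), else the antepenult.
Weights: 2 de L, 3 las H, 4 fi L.
The penult (syllable 3, las) is heavy, so it takes stress.
Stress on syllable 3: pa.de.ˈlas.fi.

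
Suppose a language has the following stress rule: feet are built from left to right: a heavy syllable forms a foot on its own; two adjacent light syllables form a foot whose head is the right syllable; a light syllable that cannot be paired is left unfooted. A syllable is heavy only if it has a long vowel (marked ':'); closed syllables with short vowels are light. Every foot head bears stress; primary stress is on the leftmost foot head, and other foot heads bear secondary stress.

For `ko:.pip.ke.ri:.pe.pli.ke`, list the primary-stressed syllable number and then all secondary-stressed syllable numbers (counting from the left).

Weights: 1 ko: H, 2 pip L, 3 ke L, 4 ri: H, 5 pe L, 6 pli L, 7 ke L.
Parse left to right (heavy = foot alone; LL = one foot; stranded L unfooted): (ˈko:) (pip.ˈke) (ˈri:) (pe.ˈpli) ke.
Foot heads: 1, 3, 4, 6.
Primary stress on the leftmost head = syllable 1.
Secondary stress on 3, 4, 6: ˈko:.pip.ˌke.ˌri:.pe.ˌpli.ke.

primary 1, secondary 3, 4, 6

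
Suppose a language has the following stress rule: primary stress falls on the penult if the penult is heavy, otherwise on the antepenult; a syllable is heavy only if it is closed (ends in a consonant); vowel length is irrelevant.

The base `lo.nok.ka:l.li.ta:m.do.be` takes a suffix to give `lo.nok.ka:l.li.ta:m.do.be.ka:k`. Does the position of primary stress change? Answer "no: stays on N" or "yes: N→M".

Base `lo.nok.ka:l.li.ta:m.do.be` (7 syllables):
  Weights: 5 ta:m H, 6 do L, 7 be L.
  The penult (syllable 6, do) is light, so stress falls on the antepenult (syllable 5, ta:m).
  → primary stress on syllable 5.
Suffixed `lo.nok.ka:l.li.ta:m.do.be.ka:k` (8 syllables):
  Weights: 6 do L, 7 be L, 8 ka:k H.
  The penult (syllable 7, be) is light, so stress falls on the antepenult (syllable 6, do).
  → primary stress on syllable 6.

yes: 5→6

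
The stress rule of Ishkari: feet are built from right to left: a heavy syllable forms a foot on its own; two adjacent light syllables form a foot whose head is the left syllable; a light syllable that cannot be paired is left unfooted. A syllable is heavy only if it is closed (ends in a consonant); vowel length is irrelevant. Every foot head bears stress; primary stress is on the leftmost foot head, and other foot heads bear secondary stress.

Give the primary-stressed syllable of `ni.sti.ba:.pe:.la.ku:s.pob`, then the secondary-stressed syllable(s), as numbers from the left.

Weights: 1 ni L, 2 sti L, 3 ba: L, 4 pe: L, 5 la L, 6 ku:s H, 7 pob H.
Parse right to left (heavy = foot alone; LL = one foot; stranded L unfooted): ni (ˈsti.ba:) (ˈpe:.la) (ˈku:s) (ˈpob).
Foot heads: 2, 4, 6, 7.
Primary stress on the leftmost head = syllable 2.
Secondary stress on 4, 6, 7: ni.ˈsti.ba:.ˌpe:.la.ˌku:s.ˌpob.

primary 2, secondary 4, 6, 7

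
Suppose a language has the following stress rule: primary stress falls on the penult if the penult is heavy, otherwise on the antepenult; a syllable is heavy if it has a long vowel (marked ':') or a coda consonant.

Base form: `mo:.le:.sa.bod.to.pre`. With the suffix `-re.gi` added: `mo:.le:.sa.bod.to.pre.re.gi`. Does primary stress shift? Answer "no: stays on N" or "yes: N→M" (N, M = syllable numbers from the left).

Base `mo:.le:.sa.bod.to.pre` (6 syllables):
  Weights: 4 bod H, 5 to L, 6 pre L.
  The penult (syllable 5, to) is light, so stress falls on the antepenult (syllable 4, bod).
  → primary stress on syllable 4.
Suffixed `mo:.le:.sa.bod.to.pre.re.gi` (8 syllables):
  Weights: 6 pre L, 7 re L, 8 gi L.
  The penult (syllable 7, re) is light, so stress falls on the antepenult (syllable 6, pre).
  → primary stress on syllable 6.

yes: 4→6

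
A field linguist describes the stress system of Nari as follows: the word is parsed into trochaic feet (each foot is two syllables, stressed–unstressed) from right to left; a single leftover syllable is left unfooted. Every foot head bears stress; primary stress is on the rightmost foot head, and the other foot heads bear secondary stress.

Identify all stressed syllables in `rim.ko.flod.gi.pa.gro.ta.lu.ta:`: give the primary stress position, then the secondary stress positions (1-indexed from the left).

primary 8, secondary 2, 4, 6

Parse right to left into trochaic (ˈσσ) feet: rim (ˈko.flod) (ˈgi.pa) (ˈgro.ta) (ˈlu.ta:). Syllable 1 is left unfooted.
Foot heads (stressed positions): 2, 4, 6, 8.
End Rule Rightmost: primary stress on the rightmost head = syllable 8.
Secondary stress on 2, 4, 6: rim.ˌko.flod.ˌgi.pa.ˌgro.ta.ˈlu.ta:.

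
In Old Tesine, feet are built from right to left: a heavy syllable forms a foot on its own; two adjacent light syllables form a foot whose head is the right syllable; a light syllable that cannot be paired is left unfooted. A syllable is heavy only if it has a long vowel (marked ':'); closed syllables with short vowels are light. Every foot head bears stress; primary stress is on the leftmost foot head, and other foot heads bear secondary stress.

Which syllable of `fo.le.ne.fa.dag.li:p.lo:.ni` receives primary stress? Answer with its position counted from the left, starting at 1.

Weights: 1 fo L, 2 le L, 3 ne L, 4 fa L, 5 dag L, 6 li:p H, 7 lo: H, 8 ni L.
Parse right to left (heavy = foot alone; LL = one foot; stranded L unfooted): fo (le.ˈne) (fa.ˈdag) (ˈli:p) (ˈlo:) ni.
Foot heads: 3, 5, 6, 7.
Primary stress on the leftmost head = syllable 3.
Primary stress: syllable 3 → fo.le.ˈne.fa.dag.li:p.lo:.ni.

3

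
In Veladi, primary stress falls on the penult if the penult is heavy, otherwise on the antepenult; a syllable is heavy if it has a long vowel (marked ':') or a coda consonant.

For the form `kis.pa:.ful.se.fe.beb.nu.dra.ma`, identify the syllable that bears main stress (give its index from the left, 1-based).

Weights: 7 nu L, 8 dra L, 9 ma L.
The penult (syllable 8, dra) is light, so stress falls on the antepenult (syllable 7, nu).
Primary stress: syllable 7 → kis.pa:.ful.se.fe.beb.ˈnu.dra.ma.

7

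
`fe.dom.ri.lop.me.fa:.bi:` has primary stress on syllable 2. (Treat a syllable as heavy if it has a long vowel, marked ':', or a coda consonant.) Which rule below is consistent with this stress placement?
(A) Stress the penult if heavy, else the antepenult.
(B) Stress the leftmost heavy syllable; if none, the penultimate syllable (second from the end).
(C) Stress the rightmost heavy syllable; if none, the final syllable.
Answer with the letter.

Rule A → syllable 6 (observed: 2).
Rule B → syllable 2 ✓.
Rule C → syllable 7 (observed: 2).

B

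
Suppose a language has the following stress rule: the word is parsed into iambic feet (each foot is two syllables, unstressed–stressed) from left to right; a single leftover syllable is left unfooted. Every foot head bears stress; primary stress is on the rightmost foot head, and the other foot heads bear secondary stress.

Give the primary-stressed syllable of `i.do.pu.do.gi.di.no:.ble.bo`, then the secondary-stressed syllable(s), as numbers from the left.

primary 8, secondary 2, 4, 6

Parse left to right into iambic (σˈσ) feet: (i.ˈdo) (pu.ˈdo) (gi.ˈdi) (no:.ˈble) bo. Syllable 9 is left unfooted.
Foot heads (stressed positions): 2, 4, 6, 8.
End Rule Rightmost: primary stress on the rightmost head = syllable 8.
Secondary stress on 2, 4, 6: i.ˌdo.pu.ˌdo.gi.ˌdi.no:.ˈble.bo.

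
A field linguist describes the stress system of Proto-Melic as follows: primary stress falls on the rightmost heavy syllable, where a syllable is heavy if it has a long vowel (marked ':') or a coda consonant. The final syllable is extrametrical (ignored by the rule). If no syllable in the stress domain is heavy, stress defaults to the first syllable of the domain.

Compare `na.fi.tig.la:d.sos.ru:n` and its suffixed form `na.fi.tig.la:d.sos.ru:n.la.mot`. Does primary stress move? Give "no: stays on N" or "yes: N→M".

Base `na.fi.tig.la:d.sos.ru:n` (6 syllables):
  The final syllable (6, ru:n) is extrametrical; the stress domain is syllables 1–5.
  Weights: 1 na L, 2 fi L, 3 tig H, 4 la:d H, 5 sos H.
  Heavy syllables in the domain: 3, 4, 5. The rightmost is syllable 5 (sos).
  → primary stress on syllable 5.
Suffixed `na.fi.tig.la:d.sos.ru:n.la.mot` (8 syllables):
  The final syllable (8, mot) is extrametrical; the stress domain is syllables 1–7.
  Weights: 1 na L, 2 fi L, 3 tig H, 4 la:d H, 5 sos H, 6 ru:n H, 7 la L.
  Heavy syllables in the domain: 3, 4, 5, 6. The rightmost is syllable 6 (ru:n).
  → primary stress on syllable 6.

yes: 5→6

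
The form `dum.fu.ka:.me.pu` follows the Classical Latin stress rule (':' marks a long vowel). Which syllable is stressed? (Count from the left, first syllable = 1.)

Classical Latin: stress the penult if heavy (long vowel or closed), else the antepenult.
Weights: 3 ka: H, 4 me L, 5 pu L.
The penult (syllable 4, me) is light, so stress falls on the antepenult (syllable 3, ka:).
Stress on syllable 3: dum.fu.ˈka:.me.pu.

3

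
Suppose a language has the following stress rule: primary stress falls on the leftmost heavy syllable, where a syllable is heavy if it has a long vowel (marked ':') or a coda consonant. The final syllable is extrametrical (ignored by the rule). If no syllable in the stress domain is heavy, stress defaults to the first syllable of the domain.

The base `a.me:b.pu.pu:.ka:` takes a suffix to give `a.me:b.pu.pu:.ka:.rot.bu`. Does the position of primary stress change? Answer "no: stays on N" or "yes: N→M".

Base `a.me:b.pu.pu:.ka:` (5 syllables):
  The final syllable (5, ka:) is extrametrical; the stress domain is syllables 1–4.
  Weights: 1 a L, 2 me:b H, 3 pu L, 4 pu: H.
  Heavy syllables in the domain: 2, 4. The leftmost is syllable 2 (me:b).
  → primary stress on syllable 2.
Suffixed `a.me:b.pu.pu:.ka:.rot.bu` (7 syllables):
  The final syllable (7, bu) is extrametrical; the stress domain is syllables 1–6.
  Weights: 1 a L, 2 me:b H, 3 pu L, 4 pu: H, 5 ka: H, 6 rot H.
  Heavy syllables in the domain: 2, 4, 5, 6. The leftmost is syllable 2 (me:b).
  → primary stress on syllable 2.

no: stays on 2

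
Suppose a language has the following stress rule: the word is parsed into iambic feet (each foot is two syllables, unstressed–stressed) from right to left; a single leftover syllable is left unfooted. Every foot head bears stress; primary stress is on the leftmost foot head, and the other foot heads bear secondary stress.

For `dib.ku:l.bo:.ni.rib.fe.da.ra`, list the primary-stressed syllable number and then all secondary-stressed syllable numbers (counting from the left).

primary 2, secondary 4, 6, 8

Parse right to left into iambic (σˈσ) feet: (dib.ˈku:l) (bo:.ˈni) (rib.ˈfe) (da.ˈra).
Foot heads (stressed positions): 2, 4, 6, 8.
End Rule Leftmost: primary stress on the leftmost head = syllable 2.
Secondary stress on 4, 6, 8: dib.ˈku:l.bo:.ˌni.rib.ˌfe.da.ˌra.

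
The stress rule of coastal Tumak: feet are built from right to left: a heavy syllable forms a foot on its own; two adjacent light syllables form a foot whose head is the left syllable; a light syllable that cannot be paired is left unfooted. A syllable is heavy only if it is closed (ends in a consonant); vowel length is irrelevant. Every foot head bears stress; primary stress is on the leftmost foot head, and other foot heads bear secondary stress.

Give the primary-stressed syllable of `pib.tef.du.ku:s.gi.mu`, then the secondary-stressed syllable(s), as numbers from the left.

Weights: 1 pib H, 2 tef H, 3 du L, 4 ku:s H, 5 gi L, 6 mu L.
Parse right to left (heavy = foot alone; LL = one foot; stranded L unfooted): (ˈpib) (ˈtef) du (ˈku:s) (ˈgi.mu).
Foot heads: 1, 2, 4, 5.
Primary stress on the leftmost head = syllable 1.
Secondary stress on 2, 4, 5: ˈpib.ˌtef.du.ˌku:s.ˌgi.mu.

primary 1, secondary 2, 4, 5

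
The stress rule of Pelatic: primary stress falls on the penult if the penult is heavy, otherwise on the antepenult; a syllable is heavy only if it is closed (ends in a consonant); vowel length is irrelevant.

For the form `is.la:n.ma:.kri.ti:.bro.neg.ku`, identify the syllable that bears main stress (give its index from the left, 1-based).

Weights: 6 bro L, 7 neg H, 8 ku L.
The penult (syllable 7, neg) is heavy, so it takes stress.
Primary stress: syllable 7 → is.la:n.ma:.kri.ti:.bro.ˈneg.ku.

7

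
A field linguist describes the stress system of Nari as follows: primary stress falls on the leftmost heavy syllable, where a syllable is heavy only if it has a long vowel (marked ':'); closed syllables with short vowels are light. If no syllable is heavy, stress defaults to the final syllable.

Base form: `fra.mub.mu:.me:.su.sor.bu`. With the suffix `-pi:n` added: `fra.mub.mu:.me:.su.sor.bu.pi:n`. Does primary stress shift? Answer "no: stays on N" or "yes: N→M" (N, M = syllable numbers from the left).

no: stays on 3

Base `fra.mub.mu:.me:.su.sor.bu` (7 syllables):
  Weights: 1 fra L, 2 mub L, 3 mu: H, 4 me: H, 5 su L, 6 sor L, 7 bu L.
  Heavy syllables in the domain: 3, 4. The leftmost is syllable 3 (mu:).
  → primary stress on syllable 3.
Suffixed `fra.mub.mu:.me:.su.sor.bu.pi:n` (8 syllables):
  Weights: 1 fra L, 2 mub L, 3 mu: H, 4 me: H, 5 su L, 6 sor L, 7 bu L, 8 pi:n H.
  Heavy syllables in the domain: 3, 4, 8. The leftmost is syllable 3 (mu:).
  → primary stress on syllable 3.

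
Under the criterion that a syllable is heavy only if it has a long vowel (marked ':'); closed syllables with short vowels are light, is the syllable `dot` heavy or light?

`dot`: short vowel, closed (coda /t/). Short vowel → light.

light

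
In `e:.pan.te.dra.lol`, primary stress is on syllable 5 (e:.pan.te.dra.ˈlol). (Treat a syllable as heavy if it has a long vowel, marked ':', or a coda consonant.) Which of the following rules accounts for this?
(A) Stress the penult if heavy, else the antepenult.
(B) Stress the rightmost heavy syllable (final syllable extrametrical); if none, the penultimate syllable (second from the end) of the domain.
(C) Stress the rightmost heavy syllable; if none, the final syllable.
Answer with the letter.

Rule A → syllable 3 (observed: 5).
Rule B → syllable 2 (observed: 5).
Rule C → syllable 5 ✓.

C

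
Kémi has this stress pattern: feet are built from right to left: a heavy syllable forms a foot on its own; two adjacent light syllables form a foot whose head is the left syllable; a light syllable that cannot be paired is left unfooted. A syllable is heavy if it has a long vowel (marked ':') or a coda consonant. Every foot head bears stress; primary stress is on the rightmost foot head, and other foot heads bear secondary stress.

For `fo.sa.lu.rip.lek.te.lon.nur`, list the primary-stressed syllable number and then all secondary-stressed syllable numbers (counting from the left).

primary 8, secondary 2, 4, 5, 7

Weights: 1 fo L, 2 sa L, 3 lu L, 4 rip H, 5 lek H, 6 te L, 7 lon H, 8 nur H.
Parse right to left (heavy = foot alone; LL = one foot; stranded L unfooted): fo (ˈsa.lu) (ˈrip) (ˈlek) te (ˈlon) (ˈnur).
Foot heads: 2, 4, 5, 7, 8.
Primary stress on the rightmost head = syllable 8.
Secondary stress on 2, 4, 5, 7: fo.ˌsa.lu.ˌrip.ˌlek.te.ˌlon.ˈnur.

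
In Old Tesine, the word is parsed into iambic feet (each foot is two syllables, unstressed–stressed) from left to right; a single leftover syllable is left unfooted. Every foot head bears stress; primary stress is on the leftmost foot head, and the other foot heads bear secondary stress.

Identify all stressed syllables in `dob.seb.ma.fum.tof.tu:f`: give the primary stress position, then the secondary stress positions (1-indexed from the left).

primary 2, secondary 4, 6

Parse left to right into iambic (σˈσ) feet: (dob.ˈseb) (ma.ˈfum) (tof.ˈtu:f).
Foot heads (stressed positions): 2, 4, 6.
End Rule Leftmost: primary stress on the leftmost head = syllable 2.
Secondary stress on 4, 6: dob.ˈseb.ma.ˌfum.tof.ˌtu:f.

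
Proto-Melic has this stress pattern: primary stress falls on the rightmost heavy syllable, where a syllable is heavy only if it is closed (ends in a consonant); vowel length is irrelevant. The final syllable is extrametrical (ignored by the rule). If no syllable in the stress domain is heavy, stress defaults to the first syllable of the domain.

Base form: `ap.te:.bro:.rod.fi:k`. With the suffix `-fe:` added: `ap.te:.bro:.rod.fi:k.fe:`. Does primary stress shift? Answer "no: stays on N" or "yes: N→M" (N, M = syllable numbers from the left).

yes: 4→5

Base `ap.te:.bro:.rod.fi:k` (5 syllables):
  The final syllable (5, fi:k) is extrametrical; the stress domain is syllables 1–4.
  Weights: 1 ap H, 2 te: L, 3 bro: L, 4 rod H.
  Heavy syllables in the domain: 1, 4. The rightmost is syllable 4 (rod).
  → primary stress on syllable 4.
Suffixed `ap.te:.bro:.rod.fi:k.fe:` (6 syllables):
  The final syllable (6, fe:) is extrametrical; the stress domain is syllables 1–5.
  Weights: 1 ap H, 2 te: L, 3 bro: L, 4 rod H, 5 fi:k H.
  Heavy syllables in the domain: 1, 4, 5. The rightmost is syllable 5 (fi:k).
  → primary stress on syllable 5.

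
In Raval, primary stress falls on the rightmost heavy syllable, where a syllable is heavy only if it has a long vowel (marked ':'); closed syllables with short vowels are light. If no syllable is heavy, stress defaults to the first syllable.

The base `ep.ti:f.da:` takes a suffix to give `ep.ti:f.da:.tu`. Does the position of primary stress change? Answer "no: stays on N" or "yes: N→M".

no: stays on 3

Base `ep.ti:f.da:` (3 syllables):
  Weights: 1 ep L, 2 ti:f H, 3 da: H.
  Heavy syllables in the domain: 2, 3. The rightmost is syllable 3 (da:).
  → primary stress on syllable 3.
Suffixed `ep.ti:f.da:.tu` (4 syllables):
  Weights: 1 ep L, 2 ti:f H, 3 da: H, 4 tu L.
  Heavy syllables in the domain: 2, 3. The rightmost is syllable 3 (da:).
  → primary stress on syllable 3.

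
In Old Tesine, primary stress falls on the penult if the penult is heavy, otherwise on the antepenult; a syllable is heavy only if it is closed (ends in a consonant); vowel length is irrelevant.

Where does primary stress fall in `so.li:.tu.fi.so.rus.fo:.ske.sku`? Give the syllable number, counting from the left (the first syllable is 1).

7

Weights: 7 fo: L, 8 ske L, 9 sku L.
The penult (syllable 8, ske) is light, so stress falls on the antepenult (syllable 7, fo:).
Primary stress: syllable 7 → so.li:.tu.fi.so.rus.ˈfo:.ske.sku.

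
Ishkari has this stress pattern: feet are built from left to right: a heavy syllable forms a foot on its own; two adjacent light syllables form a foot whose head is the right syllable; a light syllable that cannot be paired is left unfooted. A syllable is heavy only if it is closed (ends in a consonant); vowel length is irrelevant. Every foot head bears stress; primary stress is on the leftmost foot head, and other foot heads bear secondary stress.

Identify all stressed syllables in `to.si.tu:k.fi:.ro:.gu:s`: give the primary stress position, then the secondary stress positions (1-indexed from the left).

primary 2, secondary 3, 5, 6

Weights: 1 to L, 2 si L, 3 tu:k H, 4 fi: L, 5 ro: L, 6 gu:s H.
Parse left to right (heavy = foot alone; LL = one foot; stranded L unfooted): (to.ˈsi) (ˈtu:k) (fi:.ˈro:) (ˈgu:s).
Foot heads: 2, 3, 5, 6.
Primary stress on the leftmost head = syllable 2.
Secondary stress on 3, 5, 6: to.ˈsi.ˌtu:k.fi:.ˌro:.ˌgu:s.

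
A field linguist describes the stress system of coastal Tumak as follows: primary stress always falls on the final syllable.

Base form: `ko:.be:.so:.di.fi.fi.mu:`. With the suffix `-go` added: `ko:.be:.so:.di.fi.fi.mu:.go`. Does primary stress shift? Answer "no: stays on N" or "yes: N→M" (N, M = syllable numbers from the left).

yes: 7→8

Base `ko:.be:.so:.di.fi.fi.mu:` (7 syllables):
  The word has 7 syllables; the final syllable is syllable 7 (mu:).
  → primary stress on syllable 7.
Suffixed `ko:.be:.so:.di.fi.fi.mu:.go` (8 syllables):
  The word has 8 syllables; the final syllable is syllable 8 (go).
  → primary stress on syllable 8.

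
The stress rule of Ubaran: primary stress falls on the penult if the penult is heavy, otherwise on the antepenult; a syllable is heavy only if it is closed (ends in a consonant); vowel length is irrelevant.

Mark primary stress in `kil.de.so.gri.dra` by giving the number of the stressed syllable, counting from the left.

3

Weights: 3 so L, 4 gri L, 5 dra L.
The penult (syllable 4, gri) is light, so stress falls on the antepenult (syllable 3, so).
Primary stress: syllable 3 → kil.de.ˈso.gri.dra.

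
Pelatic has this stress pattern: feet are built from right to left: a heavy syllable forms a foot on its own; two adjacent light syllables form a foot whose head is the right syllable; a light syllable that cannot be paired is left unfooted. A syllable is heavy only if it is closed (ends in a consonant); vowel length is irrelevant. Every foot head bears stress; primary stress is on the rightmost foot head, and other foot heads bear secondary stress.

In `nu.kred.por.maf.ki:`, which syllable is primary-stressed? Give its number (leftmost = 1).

4

Weights: 1 nu L, 2 kred H, 3 por H, 4 maf H, 5 ki: L.
Parse right to left (heavy = foot alone; LL = one foot; stranded L unfooted): nu (ˈkred) (ˈpor) (ˈmaf) ki:.
Foot heads: 2, 3, 4.
Primary stress on the rightmost head = syllable 4.
Primary stress: syllable 4 → nu.kred.por.ˈmaf.ki:.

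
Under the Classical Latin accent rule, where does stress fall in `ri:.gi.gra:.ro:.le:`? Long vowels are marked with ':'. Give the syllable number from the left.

Classical Latin: stress the penult if heavy (long vowel or closed), else the antepenult.
Weights: 3 gra: H, 4 ro: H, 5 le: H.
The penult (syllable 4, ro:) is heavy, so it takes stress.
Stress on syllable 4: ri:.gi.gra:.ˈro:.le:.

4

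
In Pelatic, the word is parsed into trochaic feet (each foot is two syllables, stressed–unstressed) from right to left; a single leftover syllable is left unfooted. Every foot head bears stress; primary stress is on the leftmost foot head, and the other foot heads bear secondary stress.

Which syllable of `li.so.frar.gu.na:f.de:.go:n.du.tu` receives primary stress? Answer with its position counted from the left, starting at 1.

Parse right to left into trochaic (ˈσσ) feet: li (ˈso.frar) (ˈgu.na:f) (ˈde:.go:n) (ˈdu.tu). Syllable 1 is left unfooted.
Foot heads (stressed positions): 2, 4, 6, 8.
End Rule Leftmost: primary stress on the leftmost head = syllable 2.
Primary stress: syllable 2 → li.ˈso.frar.gu.na:f.de:.go:n.du.tu.

2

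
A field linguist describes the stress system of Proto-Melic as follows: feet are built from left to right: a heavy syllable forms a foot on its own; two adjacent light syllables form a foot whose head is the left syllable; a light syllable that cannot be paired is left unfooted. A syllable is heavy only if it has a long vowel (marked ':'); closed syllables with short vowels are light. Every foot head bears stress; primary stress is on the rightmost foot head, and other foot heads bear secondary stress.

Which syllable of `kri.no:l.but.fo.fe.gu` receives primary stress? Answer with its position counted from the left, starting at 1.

Weights: 1 kri L, 2 no:l H, 3 but L, 4 fo L, 5 fe L, 6 gu L.
Parse left to right (heavy = foot alone; LL = one foot; stranded L unfooted): kri (ˈno:l) (ˈbut.fo) (ˈfe.gu).
Foot heads: 2, 3, 5.
Primary stress on the rightmost head = syllable 5.
Primary stress: syllable 5 → kri.no:l.but.fo.ˈfe.gu.

5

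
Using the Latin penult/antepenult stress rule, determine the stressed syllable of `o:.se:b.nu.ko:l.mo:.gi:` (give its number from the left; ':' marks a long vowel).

5

Classical Latin: stress the penult if heavy (long vowel or closed), else the antepenult.
Weights: 4 ko:l H, 5 mo: H, 6 gi: H.
The penult (syllable 5, mo:) is heavy, so it takes stress.
Stress on syllable 5: o:.se:b.nu.ko:l.ˈmo:.gi:.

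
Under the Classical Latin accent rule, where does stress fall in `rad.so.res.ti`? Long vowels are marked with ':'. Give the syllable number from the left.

Classical Latin: stress the penult if heavy (long vowel or closed), else the antepenult.
Weights: 2 so L, 3 res H, 4 ti L.
The penult (syllable 3, res) is heavy, so it takes stress.
Stress on syllable 3: rad.so.ˈres.ti.

3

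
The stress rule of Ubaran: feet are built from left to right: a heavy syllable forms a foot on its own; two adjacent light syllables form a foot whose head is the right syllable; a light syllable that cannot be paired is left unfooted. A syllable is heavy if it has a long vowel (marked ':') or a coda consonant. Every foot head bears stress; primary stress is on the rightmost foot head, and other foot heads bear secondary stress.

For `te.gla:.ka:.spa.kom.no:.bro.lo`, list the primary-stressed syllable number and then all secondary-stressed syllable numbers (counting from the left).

primary 8, secondary 2, 3, 5, 6

Weights: 1 te L, 2 gla: H, 3 ka: H, 4 spa L, 5 kom H, 6 no: H, 7 bro L, 8 lo L.
Parse left to right (heavy = foot alone; LL = one foot; stranded L unfooted): te (ˈgla:) (ˈka:) spa (ˈkom) (ˈno:) (bro.ˈlo).
Foot heads: 2, 3, 5, 6, 8.
Primary stress on the rightmost head = syllable 8.
Secondary stress on 2, 3, 5, 6: te.ˌgla:.ˌka:.spa.ˌkom.ˌno:.bro.ˈlo.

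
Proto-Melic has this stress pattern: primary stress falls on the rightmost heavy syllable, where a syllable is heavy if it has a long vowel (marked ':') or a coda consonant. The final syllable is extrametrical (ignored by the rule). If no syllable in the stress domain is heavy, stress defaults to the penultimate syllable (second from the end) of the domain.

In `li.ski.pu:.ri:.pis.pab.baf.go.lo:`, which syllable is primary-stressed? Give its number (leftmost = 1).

The final syllable (9, lo:) is extrametrical; the stress domain is syllables 1–8.
Weights: 1 li L, 2 ski L, 3 pu: H, 4 ri: H, 5 pis H, 6 pab H, 7 baf H, 8 go L.
Heavy syllables in the domain: 3, 4, 5, 6, 7. The rightmost is syllable 7 (baf).
Primary stress: syllable 7 → li.ski.pu:.ri:.pis.pab.ˈbaf.go.lo:.

7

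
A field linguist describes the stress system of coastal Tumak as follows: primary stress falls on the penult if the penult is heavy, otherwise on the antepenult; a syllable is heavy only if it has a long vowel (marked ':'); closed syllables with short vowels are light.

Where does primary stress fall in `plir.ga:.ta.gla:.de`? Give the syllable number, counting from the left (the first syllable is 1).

Weights: 3 ta L, 4 gla: H, 5 de L.
The penult (syllable 4, gla:) is heavy, so it takes stress.
Primary stress: syllable 4 → plir.ga:.ta.ˈgla:.de.

4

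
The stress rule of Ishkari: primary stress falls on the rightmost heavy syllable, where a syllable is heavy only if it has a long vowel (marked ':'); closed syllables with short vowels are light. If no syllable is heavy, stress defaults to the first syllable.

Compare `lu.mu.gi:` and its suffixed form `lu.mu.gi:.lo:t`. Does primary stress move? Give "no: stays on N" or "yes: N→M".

yes: 3→4

Base `lu.mu.gi:` (3 syllables):
  Weights: 1 lu L, 2 mu L, 3 gi: H.
  Heavy syllables in the domain: 3. The rightmost is syllable 3 (gi:).
  → primary stress on syllable 3.
Suffixed `lu.mu.gi:.lo:t` (4 syllables):
  Weights: 1 lu L, 2 mu L, 3 gi: H, 4 lo:t H.
  Heavy syllables in the domain: 3, 4. The rightmost is syllable 4 (lo:t).
  → primary stress on syllable 4.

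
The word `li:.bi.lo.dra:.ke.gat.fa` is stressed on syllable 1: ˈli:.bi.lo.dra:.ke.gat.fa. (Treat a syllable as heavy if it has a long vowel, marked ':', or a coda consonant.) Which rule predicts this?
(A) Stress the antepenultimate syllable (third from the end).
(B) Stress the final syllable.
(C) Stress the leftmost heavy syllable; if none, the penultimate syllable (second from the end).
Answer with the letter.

C

Rule A → syllable 5 (observed: 1).
Rule B → syllable 7 (observed: 1).
Rule C → syllable 1 ✓.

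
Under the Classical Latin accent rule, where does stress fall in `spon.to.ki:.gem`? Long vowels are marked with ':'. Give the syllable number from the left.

Classical Latin: stress the penult if heavy (long vowel or closed), else the antepenult.
Weights: 2 to L, 3 ki: H, 4 gem H.
The penult (syllable 3, ki:) is heavy, so it takes stress.
Stress on syllable 3: spon.to.ˈki:.gem.

3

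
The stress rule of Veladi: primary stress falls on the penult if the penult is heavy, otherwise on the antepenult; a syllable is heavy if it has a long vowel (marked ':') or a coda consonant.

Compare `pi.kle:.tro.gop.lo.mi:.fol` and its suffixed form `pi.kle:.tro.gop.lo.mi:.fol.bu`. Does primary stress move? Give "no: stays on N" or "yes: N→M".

Base `pi.kle:.tro.gop.lo.mi:.fol` (7 syllables):
  Weights: 5 lo L, 6 mi: H, 7 fol H.
  The penult (syllable 6, mi:) is heavy, so it takes stress.
  → primary stress on syllable 6.
Suffixed `pi.kle:.tro.gop.lo.mi:.fol.bu` (8 syllables):
  Weights: 6 mi: H, 7 fol H, 8 bu L.
  The penult (syllable 7, fol) is heavy, so it takes stress.
  → primary stress on syllable 7.

yes: 6→7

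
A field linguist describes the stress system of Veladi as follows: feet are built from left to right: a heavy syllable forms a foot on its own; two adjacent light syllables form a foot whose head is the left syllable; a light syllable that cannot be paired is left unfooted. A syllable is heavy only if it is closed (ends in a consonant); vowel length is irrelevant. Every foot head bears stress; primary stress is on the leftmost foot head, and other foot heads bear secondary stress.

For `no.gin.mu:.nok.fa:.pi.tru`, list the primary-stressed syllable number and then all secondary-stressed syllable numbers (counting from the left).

Weights: 1 no L, 2 gin H, 3 mu: L, 4 nok H, 5 fa: L, 6 pi L, 7 tru L.
Parse left to right (heavy = foot alone; LL = one foot; stranded L unfooted): no (ˈgin) mu: (ˈnok) (ˈfa:.pi) tru.
Foot heads: 2, 4, 5.
Primary stress on the leftmost head = syllable 2.
Secondary stress on 4, 5: no.ˈgin.mu:.ˌnok.ˌfa:.pi.tru.

primary 2, secondary 4, 5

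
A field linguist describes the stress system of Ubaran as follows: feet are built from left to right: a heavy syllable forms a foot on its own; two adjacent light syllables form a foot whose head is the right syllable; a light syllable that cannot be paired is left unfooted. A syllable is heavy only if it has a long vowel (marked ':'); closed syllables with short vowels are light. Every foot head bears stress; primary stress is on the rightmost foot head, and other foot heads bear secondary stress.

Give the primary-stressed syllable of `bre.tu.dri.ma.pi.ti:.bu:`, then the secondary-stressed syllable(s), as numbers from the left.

Weights: 1 bre L, 2 tu L, 3 dri L, 4 ma L, 5 pi L, 6 ti: H, 7 bu: H.
Parse left to right (heavy = foot alone; LL = one foot; stranded L unfooted): (bre.ˈtu) (dri.ˈma) pi (ˈti:) (ˈbu:).
Foot heads: 2, 4, 6, 7.
Primary stress on the rightmost head = syllable 7.
Secondary stress on 2, 4, 6: bre.ˌtu.dri.ˌma.pi.ˌti:.ˈbu:.

primary 7, secondary 2, 4, 6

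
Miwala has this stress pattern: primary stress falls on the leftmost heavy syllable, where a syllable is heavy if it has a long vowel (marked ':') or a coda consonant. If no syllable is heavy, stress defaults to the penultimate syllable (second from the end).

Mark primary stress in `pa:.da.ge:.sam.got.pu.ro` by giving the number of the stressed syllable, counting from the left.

1

Weights: 1 pa: H, 2 da L, 3 ge: H, 4 sam H, 5 got H, 6 pu L, 7 ro L.
Heavy syllables in the domain: 1, 3, 4, 5. The leftmost is syllable 1 (pa:).
Primary stress: syllable 1 → ˈpa:.da.ge:.sam.got.pu.ro.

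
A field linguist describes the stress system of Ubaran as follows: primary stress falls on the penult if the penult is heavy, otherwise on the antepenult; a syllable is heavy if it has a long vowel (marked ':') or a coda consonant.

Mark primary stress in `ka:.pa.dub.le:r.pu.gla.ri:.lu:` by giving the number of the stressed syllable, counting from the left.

7

Weights: 6 gla L, 7 ri: H, 8 lu: H.
The penult (syllable 7, ri:) is heavy, so it takes stress.
Primary stress: syllable 7 → ka:.pa.dub.le:r.pu.gla.ˈri:.lu:.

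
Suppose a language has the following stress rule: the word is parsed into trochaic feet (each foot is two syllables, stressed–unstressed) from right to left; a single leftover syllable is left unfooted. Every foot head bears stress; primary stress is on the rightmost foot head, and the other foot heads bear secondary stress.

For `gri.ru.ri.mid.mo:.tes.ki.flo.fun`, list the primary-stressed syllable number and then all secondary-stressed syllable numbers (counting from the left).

primary 8, secondary 2, 4, 6

Parse right to left into trochaic (ˈσσ) feet: gri (ˈru.ri) (ˈmid.mo:) (ˈtes.ki) (ˈflo.fun). Syllable 1 is left unfooted.
Foot heads (stressed positions): 2, 4, 6, 8.
End Rule Rightmost: primary stress on the rightmost head = syllable 8.
Secondary stress on 2, 4, 6: gri.ˌru.ri.ˌmid.mo:.ˌtes.ki.ˈflo.fun.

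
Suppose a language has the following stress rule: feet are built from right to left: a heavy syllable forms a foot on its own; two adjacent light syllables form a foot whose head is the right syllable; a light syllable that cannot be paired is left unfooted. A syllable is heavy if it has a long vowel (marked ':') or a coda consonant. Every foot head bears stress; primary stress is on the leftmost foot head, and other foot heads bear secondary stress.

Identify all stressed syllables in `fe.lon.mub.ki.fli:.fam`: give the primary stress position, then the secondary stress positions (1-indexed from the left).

primary 2, secondary 3, 5, 6

Weights: 1 fe L, 2 lon H, 3 mub H, 4 ki L, 5 fli: H, 6 fam H.
Parse right to left (heavy = foot alone; LL = one foot; stranded L unfooted): fe (ˈlon) (ˈmub) ki (ˈfli:) (ˈfam).
Foot heads: 2, 3, 5, 6.
Primary stress on the leftmost head = syllable 2.
Secondary stress on 3, 5, 6: fe.ˈlon.ˌmub.ki.ˌfli:.ˌfam.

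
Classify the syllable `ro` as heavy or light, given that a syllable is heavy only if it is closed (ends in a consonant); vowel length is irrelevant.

light

`ro`: short vowel, open (no coda). Open (no coda) → light.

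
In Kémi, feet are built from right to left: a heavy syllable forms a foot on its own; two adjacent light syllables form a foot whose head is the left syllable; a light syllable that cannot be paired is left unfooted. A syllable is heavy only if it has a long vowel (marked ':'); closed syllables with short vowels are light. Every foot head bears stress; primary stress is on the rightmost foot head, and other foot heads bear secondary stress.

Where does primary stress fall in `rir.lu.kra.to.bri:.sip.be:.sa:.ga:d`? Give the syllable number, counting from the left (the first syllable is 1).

9

Weights: 1 rir L, 2 lu L, 3 kra L, 4 to L, 5 bri: H, 6 sip L, 7 be: H, 8 sa: H, 9 ga:d H.
Parse right to left (heavy = foot alone; LL = one foot; stranded L unfooted): (ˈrir.lu) (ˈkra.to) (ˈbri:) sip (ˈbe:) (ˈsa:) (ˈga:d).
Foot heads: 1, 3, 5, 7, 8, 9.
Primary stress on the rightmost head = syllable 9.
Primary stress: syllable 9 → rir.lu.kra.to.bri:.sip.be:.sa:.ˈga:d.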